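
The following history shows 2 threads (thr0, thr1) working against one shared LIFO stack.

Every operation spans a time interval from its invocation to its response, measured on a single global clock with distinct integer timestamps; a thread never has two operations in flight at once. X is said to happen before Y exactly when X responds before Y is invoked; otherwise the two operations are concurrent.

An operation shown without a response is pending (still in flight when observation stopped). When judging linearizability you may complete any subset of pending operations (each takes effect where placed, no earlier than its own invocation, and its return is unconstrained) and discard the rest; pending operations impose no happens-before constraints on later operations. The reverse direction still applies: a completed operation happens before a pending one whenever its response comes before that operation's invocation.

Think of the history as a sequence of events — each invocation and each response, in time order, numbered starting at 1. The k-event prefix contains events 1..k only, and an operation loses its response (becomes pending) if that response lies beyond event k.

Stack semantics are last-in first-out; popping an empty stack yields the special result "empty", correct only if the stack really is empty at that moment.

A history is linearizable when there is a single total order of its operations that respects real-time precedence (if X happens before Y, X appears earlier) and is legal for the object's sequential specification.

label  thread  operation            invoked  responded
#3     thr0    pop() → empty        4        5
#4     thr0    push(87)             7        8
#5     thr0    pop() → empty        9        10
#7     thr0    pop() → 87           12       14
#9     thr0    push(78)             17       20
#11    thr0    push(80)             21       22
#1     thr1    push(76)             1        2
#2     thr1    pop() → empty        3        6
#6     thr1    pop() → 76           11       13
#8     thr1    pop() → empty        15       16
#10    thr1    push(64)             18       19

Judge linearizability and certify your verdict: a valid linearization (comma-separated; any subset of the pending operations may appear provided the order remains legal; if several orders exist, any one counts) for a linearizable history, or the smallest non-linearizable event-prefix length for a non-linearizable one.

not linearizable — minimal violating prefix: 6 events

already the first 6 events (up to #2's response at time 6) admit no linearization; the first 5 still do
checked exhaustively: 2 real-time-consistent orders of 3 completed operations, zero legal LIFO stack replays
e.g. #1, #2, #3: illegal at step 2, since #2 pop() → empty cannot apply there
e.g. #1, #3, #2: illegal at step 2, since #3 pop() → empty cannot apply there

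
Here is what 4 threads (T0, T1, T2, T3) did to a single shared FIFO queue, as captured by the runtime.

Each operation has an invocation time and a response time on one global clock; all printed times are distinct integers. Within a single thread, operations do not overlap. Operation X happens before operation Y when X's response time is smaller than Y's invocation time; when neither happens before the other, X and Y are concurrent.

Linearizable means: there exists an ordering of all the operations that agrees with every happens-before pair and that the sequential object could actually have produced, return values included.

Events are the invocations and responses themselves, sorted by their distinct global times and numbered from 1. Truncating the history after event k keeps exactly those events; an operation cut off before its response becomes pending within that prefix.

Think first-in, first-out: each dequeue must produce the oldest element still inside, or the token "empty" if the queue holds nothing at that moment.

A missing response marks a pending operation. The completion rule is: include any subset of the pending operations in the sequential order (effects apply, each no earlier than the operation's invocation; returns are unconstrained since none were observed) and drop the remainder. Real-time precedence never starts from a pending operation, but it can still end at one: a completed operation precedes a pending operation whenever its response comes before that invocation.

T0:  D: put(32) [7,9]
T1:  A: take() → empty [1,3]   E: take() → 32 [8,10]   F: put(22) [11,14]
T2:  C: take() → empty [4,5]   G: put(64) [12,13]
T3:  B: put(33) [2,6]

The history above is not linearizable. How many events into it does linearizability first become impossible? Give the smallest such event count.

events 1..9 are still linearizable — one witness is A, C, B, D:
step 1: A take() → empty — queue <>
step 2: C take() → empty — queue <>
step 3: B put(33) — queue <33>
step 4: D put(32) — queue <33,32>
include event 10 — E responding at 10 — and every candidate order breaks
take A, B, C, D, E: step 3 already fails, because C take() → empty cannot occur there
take A, B, C, E, D: step 3 already fails, because C take() → empty cannot occur there

10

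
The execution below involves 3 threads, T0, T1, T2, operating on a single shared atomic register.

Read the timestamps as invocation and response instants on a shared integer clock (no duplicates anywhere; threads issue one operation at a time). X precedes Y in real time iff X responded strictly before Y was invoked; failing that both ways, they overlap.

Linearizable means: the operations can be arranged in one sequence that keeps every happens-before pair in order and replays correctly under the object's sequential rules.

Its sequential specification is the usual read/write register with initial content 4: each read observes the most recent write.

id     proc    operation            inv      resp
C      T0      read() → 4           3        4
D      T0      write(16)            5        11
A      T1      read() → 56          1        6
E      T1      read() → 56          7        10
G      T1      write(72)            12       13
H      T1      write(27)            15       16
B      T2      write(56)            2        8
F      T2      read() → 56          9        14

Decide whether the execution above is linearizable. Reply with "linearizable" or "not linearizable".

one valid linearization: C, B, A, E, F, D, G, H
step 1: C read() → 4 — value 4
step 2: B write(56) — value 56
step 3: A read() → 56 — value 56
step 4: E read() → 56 — value 56
step 5: F read() → 56 — value 56
step 6: D write(16) — value 16
step 7: G write(72) — value 72
step 8: H write(27) — value 27

linearizable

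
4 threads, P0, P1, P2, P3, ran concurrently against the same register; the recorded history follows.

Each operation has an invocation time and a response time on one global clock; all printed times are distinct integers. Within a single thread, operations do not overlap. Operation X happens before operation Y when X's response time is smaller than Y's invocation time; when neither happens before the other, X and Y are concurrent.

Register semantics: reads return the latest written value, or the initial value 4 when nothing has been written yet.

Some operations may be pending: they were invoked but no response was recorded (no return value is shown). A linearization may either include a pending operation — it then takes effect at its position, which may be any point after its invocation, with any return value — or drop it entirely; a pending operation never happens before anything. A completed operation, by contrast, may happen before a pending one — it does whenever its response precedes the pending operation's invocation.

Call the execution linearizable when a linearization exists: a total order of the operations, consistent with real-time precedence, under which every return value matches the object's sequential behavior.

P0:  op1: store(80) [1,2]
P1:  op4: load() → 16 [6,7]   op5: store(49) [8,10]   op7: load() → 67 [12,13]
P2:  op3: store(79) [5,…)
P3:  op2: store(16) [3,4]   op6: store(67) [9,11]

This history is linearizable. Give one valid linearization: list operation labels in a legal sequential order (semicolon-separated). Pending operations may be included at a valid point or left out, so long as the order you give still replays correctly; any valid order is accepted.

op1; op2; op4; op3; op5; op6; op7

step 1: op1 store(80) — value 80
step 2: op2 store(16) — value 16
step 3: op4 load() → 16 — value 16
step 4: op3 store(79) (pending, included) — value 79
step 5: op5 store(49) — value 49
step 6: op6 store(67) — value 67
step 7: op7 load() → 67 — value 67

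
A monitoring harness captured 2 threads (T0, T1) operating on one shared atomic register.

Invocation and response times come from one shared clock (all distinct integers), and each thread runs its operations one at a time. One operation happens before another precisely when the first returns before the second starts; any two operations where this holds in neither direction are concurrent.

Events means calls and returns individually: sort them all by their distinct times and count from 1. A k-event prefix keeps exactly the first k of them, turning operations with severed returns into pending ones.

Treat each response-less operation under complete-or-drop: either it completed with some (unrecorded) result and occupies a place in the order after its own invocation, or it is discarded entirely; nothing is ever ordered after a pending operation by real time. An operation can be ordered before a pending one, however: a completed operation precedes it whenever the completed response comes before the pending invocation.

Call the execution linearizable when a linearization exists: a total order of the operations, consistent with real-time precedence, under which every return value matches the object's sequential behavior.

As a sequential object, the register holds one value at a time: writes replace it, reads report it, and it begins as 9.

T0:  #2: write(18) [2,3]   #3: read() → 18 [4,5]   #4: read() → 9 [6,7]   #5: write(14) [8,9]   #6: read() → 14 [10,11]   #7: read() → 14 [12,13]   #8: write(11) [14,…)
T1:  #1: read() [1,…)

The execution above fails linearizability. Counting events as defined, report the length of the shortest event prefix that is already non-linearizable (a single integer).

7

events 1..6 are linearizable, e.g. via #1, #2, #3:
after step 1 (#1 read() (pending, included)): value 9
after step 2 (#2 write(18)): value 18
after step 3 (#3 read() → 18): value 18
once event 7 joins (#4's response, time 7), exhaustive search finds no witness
include/drop combinations of the 1 pending operation (#1) were all tried; none helps
take #2, #3, #4 (pending dropped): step 3 already fails, because #4 read() → 9 cannot occur there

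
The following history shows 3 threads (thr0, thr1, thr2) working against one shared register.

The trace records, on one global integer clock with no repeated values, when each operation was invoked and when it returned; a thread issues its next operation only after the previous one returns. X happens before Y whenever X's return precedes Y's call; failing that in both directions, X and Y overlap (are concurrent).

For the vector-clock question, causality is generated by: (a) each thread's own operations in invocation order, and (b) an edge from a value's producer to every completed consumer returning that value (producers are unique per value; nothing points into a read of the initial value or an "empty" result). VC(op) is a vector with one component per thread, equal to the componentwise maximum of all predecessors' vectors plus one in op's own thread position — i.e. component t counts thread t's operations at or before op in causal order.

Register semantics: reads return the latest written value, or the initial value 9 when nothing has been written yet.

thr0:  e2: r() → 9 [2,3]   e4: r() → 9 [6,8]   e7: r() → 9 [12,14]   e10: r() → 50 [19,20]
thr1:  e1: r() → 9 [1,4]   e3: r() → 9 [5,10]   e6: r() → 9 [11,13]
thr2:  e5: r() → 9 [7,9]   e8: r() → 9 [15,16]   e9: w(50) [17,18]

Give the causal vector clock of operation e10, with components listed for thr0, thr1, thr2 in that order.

e5 (invocation 7): nothing precedes it; thr2's component alone gives (0, 0, 1)
e1 (invocation 1): nothing precedes it; thr1's component alone gives (0, 1, 0)
e2 (invocation 2): nothing precedes it; thr0's component alone gives (1, 0, 0)
from VC(e5)=(0, 0, 1), e8 (invoked 15) maxes components and bumps thr2 → (0, 0, 2)
from VC(e1)=(0, 1, 0), e3 (invoked 5) maxes components and bumps thr1 → (0, 2, 0)
from VC(e2)=(1, 0, 0), e4 (invoked 6) maxes components and bumps thr0 → (2, 0, 0)
from VC(e8)=(0, 0, 2), e9 (invoked 17) maxes components and bumps thr2 → (0, 0, 3)
from VC(e3)=(0, 2, 0), e6 (invoked 11) maxes components and bumps thr1 → (0, 3, 0)
from VC(e4)=(2, 0, 0), e7 (invoked 12) maxes components and bumps thr0 → (3, 0, 0)
from VC(e7)=(3, 0, 0), VC(e9)=(0, 0, 3), e10 (invoked 19) maxes components and bumps thr0 → (4, 0, 3)
target: VC(e10) = (4, 0, 3)

(4, 0, 3)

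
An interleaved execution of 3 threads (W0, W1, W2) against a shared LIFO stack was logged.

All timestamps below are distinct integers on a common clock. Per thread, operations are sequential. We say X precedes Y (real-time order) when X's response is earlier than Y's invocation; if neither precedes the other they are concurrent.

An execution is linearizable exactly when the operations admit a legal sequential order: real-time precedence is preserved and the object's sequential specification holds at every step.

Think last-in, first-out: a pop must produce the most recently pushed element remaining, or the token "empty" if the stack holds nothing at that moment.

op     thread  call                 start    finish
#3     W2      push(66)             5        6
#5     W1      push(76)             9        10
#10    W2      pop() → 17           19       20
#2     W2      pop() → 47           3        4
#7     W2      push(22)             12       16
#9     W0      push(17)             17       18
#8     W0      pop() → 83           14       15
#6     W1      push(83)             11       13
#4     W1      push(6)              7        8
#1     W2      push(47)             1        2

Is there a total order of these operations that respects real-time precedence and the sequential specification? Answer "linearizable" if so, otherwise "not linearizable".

witness order: #1, #2, #3, #4, #5, #6, #8, #7, #9, #10
after step 1 (#1 push(47)): stack <47>
after step 2 (#2 pop() → 47): stack <>
after step 3 (#3 push(66)): stack <66>
after step 4 (#4 push(6)): stack <66,6>
after step 5 (#5 push(76)): stack <66,6,76>
after step 6 (#6 push(83)): stack <66,6,76,83>
after step 7 (#8 pop() → 83): stack <66,6,76>
after step 8 (#7 push(22)): stack <66,6,76,22>
after step 9 (#9 push(17)): stack <66,6,76,22,17>
after step 10 (#10 pop() → 17): stack <66,6,76,22>

linearizable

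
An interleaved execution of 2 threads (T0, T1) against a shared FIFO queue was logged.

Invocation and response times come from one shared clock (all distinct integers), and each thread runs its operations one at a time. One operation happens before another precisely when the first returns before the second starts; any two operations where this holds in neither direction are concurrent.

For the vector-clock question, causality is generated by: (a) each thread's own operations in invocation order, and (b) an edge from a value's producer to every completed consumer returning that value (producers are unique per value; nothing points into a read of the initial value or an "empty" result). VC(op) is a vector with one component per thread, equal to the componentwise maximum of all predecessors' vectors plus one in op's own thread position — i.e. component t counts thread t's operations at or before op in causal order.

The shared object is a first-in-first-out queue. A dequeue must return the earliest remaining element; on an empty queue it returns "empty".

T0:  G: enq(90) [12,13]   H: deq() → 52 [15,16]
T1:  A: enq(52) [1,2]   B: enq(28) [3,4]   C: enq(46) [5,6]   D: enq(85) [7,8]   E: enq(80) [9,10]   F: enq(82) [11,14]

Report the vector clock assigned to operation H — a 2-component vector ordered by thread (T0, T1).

A, invoked 1, has no incoming edges; only T1's bump applies → (0, 1)
G, invoked 12, has no incoming edges; only T0's bump applies → (1, 0)
from VC(A)=(0, 1), B (invoked 3) maxes components and bumps T1 → (0, 2)
from VC(B)=(0, 2), C (invoked 5) maxes components and bumps T1 → (0, 3)
from VC(A)=(0, 1), VC(G)=(1, 0), H (invoked 15) maxes components and bumps T0 → (2, 1)
from VC(C)=(0, 3), D (invoked 7) maxes components and bumps T1 → (0, 4)
from VC(D)=(0, 4), E (invoked 9) maxes components and bumps T1 → (0, 5)
from VC(E)=(0, 5), F (invoked 11) maxes components and bumps T1 → (0, 6)
target: VC(H) = (2, 1)

(2, 1)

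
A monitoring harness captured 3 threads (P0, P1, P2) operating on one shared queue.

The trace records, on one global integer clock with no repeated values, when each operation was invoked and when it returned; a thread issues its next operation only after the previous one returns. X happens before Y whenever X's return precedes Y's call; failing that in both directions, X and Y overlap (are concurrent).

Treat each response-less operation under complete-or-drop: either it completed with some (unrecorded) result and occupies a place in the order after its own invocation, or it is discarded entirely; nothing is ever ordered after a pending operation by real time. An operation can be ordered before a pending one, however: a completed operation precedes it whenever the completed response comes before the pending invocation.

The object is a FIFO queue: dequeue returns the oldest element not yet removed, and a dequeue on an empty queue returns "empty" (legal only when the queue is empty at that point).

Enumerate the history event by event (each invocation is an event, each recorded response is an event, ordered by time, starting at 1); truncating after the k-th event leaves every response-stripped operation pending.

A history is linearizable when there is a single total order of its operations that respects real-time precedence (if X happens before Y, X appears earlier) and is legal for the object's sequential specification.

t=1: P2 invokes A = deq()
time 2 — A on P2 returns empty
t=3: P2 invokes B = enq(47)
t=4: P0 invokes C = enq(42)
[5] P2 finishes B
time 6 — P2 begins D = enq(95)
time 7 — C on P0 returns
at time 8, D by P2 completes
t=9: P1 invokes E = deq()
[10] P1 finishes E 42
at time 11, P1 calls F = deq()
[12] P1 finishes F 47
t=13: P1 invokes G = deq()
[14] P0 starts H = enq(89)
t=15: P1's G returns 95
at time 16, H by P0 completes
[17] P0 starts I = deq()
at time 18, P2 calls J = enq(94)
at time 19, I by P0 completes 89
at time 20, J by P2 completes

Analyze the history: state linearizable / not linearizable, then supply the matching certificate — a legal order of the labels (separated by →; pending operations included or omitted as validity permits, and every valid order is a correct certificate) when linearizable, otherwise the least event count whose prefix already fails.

linearizable — witness: A → C → B → D → E → F → G → H → I → J

step 1: A deq() → empty — queue <>
step 2: C enq(42) — queue <42>
step 3: B enq(47) — queue <42,47>
step 4: D enq(95) — queue <42,47,95>
step 5: E deq() → 42 — queue <47,95>
step 6: F deq() → 47 — queue <95>
step 7: G deq() → 95 — queue <>
step 8: H enq(89) — queue <89>
step 9: I deq() → 89 — queue <>
step 10: J enq(94) — queue <94>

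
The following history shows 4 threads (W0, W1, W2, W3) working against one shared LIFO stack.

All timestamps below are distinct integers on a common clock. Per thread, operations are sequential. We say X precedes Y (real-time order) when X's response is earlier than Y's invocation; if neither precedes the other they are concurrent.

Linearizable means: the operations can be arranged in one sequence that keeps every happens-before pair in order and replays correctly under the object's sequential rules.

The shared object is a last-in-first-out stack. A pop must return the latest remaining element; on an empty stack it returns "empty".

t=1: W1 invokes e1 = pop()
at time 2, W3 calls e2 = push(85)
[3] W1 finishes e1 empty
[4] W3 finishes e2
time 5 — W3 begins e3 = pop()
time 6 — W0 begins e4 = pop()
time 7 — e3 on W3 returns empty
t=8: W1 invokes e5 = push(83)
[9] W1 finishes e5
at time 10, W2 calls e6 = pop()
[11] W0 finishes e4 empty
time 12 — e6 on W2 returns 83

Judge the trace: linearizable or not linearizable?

already the first 11 events (up to e4's response at time 11) admit no linearization; the first 10 still do
5 completed operations, 6 real-time-consistent orders — every LIFO stack replay fails
no escape via the 1 pending operation (e6): every completion choice fails
e.g. e1, e2, e3, e4, e5 (pending dropped): illegal at step 3, since e3 pop() → empty cannot apply there
e.g. e1, e2, e3, e5, e4 (pending dropped): illegal at step 3, since e3 pop() → empty cannot apply there

not linearizable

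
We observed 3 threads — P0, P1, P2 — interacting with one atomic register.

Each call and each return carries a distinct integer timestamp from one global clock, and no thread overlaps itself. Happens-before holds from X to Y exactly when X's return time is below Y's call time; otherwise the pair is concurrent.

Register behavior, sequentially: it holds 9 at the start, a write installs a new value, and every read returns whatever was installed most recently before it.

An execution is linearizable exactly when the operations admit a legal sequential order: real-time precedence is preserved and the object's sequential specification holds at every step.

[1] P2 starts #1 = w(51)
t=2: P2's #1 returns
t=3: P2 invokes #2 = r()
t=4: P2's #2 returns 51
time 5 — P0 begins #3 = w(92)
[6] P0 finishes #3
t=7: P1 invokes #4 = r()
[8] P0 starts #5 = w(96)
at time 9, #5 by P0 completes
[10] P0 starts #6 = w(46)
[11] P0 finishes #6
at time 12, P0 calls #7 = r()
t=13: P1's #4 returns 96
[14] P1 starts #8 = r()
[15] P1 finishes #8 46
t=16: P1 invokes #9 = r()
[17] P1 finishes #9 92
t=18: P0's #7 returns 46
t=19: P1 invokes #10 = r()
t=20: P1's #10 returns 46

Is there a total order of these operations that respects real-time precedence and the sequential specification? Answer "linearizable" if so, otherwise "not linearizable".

the violation lands at event 17, #9's response at time 17: events 1..16 linearize, events 1..17 do not
real-time-consistent orders of the 8 completed operations: 3 — all fail the atomic register replay
including or dropping the 1 pending operation (#7) in any combination fails
take #1, #2, #3, #4, #5, #6, #8, #9 (pending dropped): step 4 already fails, because #4 r() → 96 cannot occur there
take #1, #2, #3, #5, #4, #6, #8, #9 (pending dropped): step 8 already fails, because #9 r() → 92 cannot occur there

not linearizable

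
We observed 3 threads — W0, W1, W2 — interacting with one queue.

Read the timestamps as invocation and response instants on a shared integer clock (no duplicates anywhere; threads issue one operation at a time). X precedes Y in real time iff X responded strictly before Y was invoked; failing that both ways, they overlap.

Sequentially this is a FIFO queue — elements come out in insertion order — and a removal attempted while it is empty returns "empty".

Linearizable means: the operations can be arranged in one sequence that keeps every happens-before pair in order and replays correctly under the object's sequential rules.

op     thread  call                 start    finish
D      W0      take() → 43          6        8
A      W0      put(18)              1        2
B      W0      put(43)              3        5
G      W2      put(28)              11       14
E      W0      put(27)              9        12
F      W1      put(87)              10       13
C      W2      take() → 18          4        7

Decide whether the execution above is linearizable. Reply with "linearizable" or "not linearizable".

linearizable

witness order: A, B, C, D, E, F, G
step 1: A put(18) — queue <18>
step 2: B put(43) — queue <18,43>
step 3: C take() → 18 — queue <43>
step 4: D take() → 43 — queue <>
step 5: E put(27) — queue <27>
step 6: F put(87) — queue <27,87>
step 7: G put(28) — queue <27,87,28>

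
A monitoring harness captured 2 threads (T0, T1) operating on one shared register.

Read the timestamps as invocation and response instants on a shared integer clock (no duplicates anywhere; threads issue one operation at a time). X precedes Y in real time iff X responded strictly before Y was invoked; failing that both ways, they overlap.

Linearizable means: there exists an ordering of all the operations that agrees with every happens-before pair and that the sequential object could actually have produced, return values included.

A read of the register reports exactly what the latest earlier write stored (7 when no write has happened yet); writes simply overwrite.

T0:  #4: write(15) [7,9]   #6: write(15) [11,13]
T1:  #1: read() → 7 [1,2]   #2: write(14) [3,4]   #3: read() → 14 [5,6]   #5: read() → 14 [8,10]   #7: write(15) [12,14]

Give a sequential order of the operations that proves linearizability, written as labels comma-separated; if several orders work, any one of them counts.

#1, #2, #3, #5, #4, #6, #7

step 1: #1 read() → 7 — value 7
step 2: #2 write(14) — value 14
step 3: #3 read() → 14 — value 14
step 4: #5 read() → 14 — value 14
step 5: #4 write(15) — value 15
step 6: #6 write(15) — value 15
step 7: #7 write(15) — value 15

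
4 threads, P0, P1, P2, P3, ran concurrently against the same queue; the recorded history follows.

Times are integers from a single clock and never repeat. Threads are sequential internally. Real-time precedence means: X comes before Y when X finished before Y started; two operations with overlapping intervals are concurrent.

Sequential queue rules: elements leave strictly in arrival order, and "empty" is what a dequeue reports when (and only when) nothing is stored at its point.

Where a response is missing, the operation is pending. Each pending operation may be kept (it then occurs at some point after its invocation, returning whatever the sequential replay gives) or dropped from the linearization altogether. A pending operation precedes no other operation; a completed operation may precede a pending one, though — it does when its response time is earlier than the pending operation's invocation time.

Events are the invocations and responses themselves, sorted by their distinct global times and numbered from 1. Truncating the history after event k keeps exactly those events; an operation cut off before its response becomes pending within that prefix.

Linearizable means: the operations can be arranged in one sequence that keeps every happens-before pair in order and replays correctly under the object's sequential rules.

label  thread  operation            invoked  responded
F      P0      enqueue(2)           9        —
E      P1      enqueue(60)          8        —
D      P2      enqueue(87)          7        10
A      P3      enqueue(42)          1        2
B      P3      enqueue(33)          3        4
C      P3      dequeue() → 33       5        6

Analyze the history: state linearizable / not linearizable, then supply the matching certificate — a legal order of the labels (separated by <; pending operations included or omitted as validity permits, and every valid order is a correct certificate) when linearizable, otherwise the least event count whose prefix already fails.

not linearizable — minimal violating prefix: 6 events

through event 5 a valid linearization exists; event 6 (C responding at time 6) ends that
the sole real-time-consistent order of 3 completed operations fails the queue replay
for example A, B, C fails at step 3: C dequeue() → 33 is not legal there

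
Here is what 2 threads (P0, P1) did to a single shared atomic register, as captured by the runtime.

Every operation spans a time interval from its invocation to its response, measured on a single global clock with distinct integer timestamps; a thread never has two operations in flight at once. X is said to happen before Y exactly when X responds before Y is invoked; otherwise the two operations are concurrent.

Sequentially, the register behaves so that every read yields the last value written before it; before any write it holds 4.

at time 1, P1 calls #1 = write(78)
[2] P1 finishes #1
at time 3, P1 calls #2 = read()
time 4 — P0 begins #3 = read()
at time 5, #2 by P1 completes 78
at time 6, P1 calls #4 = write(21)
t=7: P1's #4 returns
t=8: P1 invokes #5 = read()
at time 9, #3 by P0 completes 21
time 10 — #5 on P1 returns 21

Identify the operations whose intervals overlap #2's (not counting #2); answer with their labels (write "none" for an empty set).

#2 spans [3,5]; an op avoiding the whole window 3..5 is ordered, any other is concurrent
#1 [1,2]: before
#3 [4,9]: concurrent
#4 [6,7]: after
#5 [8,10]: after

#3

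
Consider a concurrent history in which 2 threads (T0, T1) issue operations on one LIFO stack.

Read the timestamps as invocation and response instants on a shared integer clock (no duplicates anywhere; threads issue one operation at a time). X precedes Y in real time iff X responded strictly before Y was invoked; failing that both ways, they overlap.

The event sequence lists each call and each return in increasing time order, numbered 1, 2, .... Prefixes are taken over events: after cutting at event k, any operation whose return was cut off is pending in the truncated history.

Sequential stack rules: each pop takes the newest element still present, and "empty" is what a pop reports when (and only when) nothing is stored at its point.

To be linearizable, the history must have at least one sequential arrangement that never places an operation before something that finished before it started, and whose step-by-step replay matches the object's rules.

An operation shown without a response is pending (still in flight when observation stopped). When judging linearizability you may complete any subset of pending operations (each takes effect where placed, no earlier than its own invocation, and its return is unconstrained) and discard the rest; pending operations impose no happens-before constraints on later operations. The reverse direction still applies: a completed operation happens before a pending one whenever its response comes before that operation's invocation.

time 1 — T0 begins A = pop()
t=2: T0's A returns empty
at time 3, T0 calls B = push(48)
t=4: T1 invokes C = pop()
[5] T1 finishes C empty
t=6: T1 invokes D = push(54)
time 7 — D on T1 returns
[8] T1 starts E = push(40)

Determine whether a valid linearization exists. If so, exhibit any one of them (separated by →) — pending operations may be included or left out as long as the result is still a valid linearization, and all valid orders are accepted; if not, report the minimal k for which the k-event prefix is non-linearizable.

linearizable — witness: A → C → B → D

1. A pop() → empty, leaving stack <>
2. C pop() → empty, leaving stack <>
3. B push(48) (pending, included), leaving stack <48>
4. D push(54), leaving stack <48,54>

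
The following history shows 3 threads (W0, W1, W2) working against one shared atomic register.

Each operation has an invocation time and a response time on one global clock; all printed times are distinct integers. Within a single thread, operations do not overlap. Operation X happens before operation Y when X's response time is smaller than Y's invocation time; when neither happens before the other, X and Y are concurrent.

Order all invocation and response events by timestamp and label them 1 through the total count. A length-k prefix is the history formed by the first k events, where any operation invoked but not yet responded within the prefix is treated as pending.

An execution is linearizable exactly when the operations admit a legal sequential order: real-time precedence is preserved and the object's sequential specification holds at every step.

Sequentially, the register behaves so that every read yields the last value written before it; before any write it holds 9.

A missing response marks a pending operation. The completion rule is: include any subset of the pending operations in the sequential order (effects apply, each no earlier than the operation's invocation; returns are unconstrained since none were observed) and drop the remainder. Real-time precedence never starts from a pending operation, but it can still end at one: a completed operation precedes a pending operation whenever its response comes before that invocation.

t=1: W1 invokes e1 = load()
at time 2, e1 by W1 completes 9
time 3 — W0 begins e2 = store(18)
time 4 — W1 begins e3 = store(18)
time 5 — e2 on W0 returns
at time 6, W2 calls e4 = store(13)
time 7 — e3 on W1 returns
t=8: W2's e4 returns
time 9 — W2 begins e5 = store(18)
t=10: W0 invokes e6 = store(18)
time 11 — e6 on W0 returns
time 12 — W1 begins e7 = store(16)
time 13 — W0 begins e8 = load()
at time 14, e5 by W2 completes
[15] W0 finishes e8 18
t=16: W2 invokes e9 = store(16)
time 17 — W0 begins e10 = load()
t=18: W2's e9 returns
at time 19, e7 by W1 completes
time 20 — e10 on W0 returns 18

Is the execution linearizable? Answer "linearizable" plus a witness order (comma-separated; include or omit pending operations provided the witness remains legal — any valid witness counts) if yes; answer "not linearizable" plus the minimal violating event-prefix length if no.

1. e1 load() → 9, leaving value 9
2. e2 store(18), leaving value 18
3. e3 store(18), leaving value 18
4. e4 store(13), leaving value 13
5. e5 store(18), leaving value 18
6. e6 store(18), leaving value 18
7. e8 load() → 18, leaving value 18
8. e10 load() → 18, leaving value 18
9. e7 store(16), leaving value 16
10. e9 store(16), leaving value 16

linearizable — witness: e1, e2, e3, e4, e5, e6, e8, e10, e7, e9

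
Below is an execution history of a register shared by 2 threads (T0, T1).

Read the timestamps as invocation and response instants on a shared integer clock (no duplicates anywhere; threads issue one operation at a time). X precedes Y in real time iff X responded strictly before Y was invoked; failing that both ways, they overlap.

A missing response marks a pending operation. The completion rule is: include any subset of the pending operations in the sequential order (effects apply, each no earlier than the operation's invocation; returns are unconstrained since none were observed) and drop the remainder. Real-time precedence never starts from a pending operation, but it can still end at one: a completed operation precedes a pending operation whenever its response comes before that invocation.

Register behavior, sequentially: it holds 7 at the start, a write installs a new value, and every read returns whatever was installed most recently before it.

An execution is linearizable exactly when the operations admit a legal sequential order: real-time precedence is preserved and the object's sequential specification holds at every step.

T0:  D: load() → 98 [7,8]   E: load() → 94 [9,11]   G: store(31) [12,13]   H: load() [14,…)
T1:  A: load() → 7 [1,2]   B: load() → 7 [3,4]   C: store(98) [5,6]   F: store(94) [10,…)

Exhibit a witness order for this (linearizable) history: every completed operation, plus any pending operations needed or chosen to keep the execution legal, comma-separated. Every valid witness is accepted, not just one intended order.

1. A load() → 7, leaving value 7
2. B load() → 7, leaving value 7
3. C store(98), leaving value 98
4. D load() → 98, leaving value 98
5. F store(94) (pending, included), leaving value 94
6. E load() → 94, leaving value 94
7. G store(31), leaving value 31

A, B, C, D, F, E, G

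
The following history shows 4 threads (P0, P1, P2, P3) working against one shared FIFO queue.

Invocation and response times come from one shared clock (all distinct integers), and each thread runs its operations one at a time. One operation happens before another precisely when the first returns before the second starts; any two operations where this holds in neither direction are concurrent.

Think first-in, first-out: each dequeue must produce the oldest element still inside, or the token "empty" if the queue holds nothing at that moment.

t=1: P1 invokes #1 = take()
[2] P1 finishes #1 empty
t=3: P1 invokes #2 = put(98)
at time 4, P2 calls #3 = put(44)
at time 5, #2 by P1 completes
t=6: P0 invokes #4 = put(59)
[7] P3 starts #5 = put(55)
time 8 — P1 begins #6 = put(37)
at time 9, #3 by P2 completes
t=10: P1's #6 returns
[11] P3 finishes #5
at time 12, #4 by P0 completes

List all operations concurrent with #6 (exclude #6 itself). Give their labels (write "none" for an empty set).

#6 spans [8,10]; an op avoiding the whole window 8..10 is ordered, any other is concurrent
#1 [1,2]: before
#2 [3,5]: before
#3 [4,9]: concurrent
#4 [6,12]: concurrent
#5 [7,11]: concurrent

#3, #4, #5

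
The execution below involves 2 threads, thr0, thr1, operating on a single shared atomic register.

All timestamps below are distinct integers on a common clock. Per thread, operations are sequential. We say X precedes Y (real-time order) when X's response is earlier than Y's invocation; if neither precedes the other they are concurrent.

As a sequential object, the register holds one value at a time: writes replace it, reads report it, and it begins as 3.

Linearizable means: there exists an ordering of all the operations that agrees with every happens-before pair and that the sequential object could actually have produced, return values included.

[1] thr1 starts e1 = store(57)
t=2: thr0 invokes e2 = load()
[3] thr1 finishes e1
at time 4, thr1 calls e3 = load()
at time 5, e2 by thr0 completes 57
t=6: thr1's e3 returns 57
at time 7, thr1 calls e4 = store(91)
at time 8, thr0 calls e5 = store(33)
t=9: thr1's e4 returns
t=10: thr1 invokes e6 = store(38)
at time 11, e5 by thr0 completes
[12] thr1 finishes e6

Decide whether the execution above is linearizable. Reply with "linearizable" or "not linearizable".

one valid linearization: e1, e2, e3, e4, e5, e6
step 1: e1 store(57) — value 57
step 2: e2 load() → 57 — value 57
step 3: e3 load() → 57 — value 57
step 4: e4 store(91) — value 91
step 5: e5 store(33) — value 33
step 6: e6 store(38) — value 38

linearizable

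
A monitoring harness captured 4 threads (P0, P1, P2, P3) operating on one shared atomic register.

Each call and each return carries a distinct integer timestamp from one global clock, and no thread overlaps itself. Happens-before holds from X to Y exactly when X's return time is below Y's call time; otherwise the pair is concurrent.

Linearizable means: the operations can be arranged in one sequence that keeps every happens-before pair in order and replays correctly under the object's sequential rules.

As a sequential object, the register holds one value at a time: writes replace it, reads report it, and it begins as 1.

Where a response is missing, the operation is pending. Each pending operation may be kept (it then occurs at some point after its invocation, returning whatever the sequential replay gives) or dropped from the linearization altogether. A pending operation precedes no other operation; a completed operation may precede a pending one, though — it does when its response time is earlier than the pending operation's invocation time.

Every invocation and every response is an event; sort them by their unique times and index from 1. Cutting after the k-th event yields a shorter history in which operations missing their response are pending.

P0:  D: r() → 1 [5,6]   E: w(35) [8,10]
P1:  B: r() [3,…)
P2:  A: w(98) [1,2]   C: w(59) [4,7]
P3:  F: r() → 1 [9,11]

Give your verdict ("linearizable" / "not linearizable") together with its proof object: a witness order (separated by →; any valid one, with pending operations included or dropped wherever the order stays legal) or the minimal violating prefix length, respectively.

not linearizable — minimal violating prefix: 6 events

cut after 5 events: linearizable; cut after 6 events (D responds, time 6): not linearizable
one real-time candidate order over the 2 completed operations — the atomic register replay rejects it
no escape via the 2 pending operations (B, C): every completion choice fails
one such order, A, D (pending dropped), breaks at step 2 where D r() → 1 is illegal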